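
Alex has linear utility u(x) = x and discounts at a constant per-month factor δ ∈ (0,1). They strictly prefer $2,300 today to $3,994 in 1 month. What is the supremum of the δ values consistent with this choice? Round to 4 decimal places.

δ < 0.5759

Under u(x) = x this choice says 2300 > δ·3994.
So δ < 2300/3994 = 0.57586.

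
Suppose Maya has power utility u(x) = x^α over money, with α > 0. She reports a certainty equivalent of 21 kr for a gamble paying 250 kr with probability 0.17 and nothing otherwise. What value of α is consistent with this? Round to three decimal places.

α ≈ 0.715

EU(lottery) = 0.17·250^α + 0.83·0 = 0.17·250^α.
Indifference: 21^α = 0.17·250^α, so (21/250)^α = 0.17.
α = ln(0.17) / ln(21/250) = -1.771957/-2.476938 ≈ 0.715.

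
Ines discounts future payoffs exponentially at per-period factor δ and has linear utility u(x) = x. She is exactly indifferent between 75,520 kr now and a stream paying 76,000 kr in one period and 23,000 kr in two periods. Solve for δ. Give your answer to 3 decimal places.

Equating present values: 75520 = 76000δ + 23000δ².
So 23000δ² + 76000δ − 75520 = 0.
δ = (−76000 + √(76000² + 4·23000·75520)) / (2·23000) = (−76000 + √12723840000.00) / 46000 ≈ 0.800.

δ ≈ 0.800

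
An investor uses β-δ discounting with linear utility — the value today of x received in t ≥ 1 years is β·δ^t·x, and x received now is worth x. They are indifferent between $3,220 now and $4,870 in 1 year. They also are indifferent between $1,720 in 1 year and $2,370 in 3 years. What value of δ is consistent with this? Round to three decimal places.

δ ≈ 0.852

Both payoffs in the second observation are in the future, so β drops out: δ^1·1720 = δ^3·2370 ⇒ δ^2 = 1720/2370 = 0.72574, so δ = 0.85190.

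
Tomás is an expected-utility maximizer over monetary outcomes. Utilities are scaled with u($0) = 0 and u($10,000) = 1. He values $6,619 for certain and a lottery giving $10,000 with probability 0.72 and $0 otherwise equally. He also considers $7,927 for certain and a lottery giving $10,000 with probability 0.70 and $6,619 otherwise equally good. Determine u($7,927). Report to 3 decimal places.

0.916

First, u($6,619) = 0.72·u($10,000) + 0.28·u($0) = 0.72.
Chaining: u($7,927) = 0.70·1.00 + 0.30·0.72 = 0.9160.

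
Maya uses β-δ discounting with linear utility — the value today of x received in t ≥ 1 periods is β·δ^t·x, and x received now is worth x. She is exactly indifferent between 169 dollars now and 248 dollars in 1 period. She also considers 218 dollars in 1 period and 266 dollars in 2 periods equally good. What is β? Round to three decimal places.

Both payoffs in the second observation are in the future, so β drops out: δ^1·218 = δ^2·266 ⇒ δ = 218/266 = 0.81955.
The first indifference: 169 = β·δ·248, so β = 169/(δ·248) = 169/(0.81955·248) ≈ 0.831.

β ≈ 0.831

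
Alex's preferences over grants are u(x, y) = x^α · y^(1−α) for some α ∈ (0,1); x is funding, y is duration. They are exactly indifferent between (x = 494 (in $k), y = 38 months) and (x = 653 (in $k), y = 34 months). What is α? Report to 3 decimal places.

Indifference: 494^α · 38^(1−α) = 653^α · 34^(1−α).
Rearrange to (494/653)^α = (34/38)^(1−α) and take logs: α·-0.279042 = (1−α)·-0.111226.
So α/(1−α) = (-0.111226)/(-0.279042) = 0.398599, and α = 0.398599/1.398599 ≈ 0.285.

α ≈ 0.285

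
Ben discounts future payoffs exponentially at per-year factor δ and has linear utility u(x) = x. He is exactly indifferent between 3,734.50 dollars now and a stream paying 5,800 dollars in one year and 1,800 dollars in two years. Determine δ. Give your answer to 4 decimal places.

The stream is worth 5800δ + 1800δ² today, so 5800δ + 1800δ² = 3734.50.
So 1800δ² + 5800δ − 3734.50 = 0.
The positive root is δ = [−5800 + √(5800² + 4·1800·3734.50)] / (2·1800) = (−5800 + 7780.000)/3600 ≈ 0.5500.

δ ≈ 0.5500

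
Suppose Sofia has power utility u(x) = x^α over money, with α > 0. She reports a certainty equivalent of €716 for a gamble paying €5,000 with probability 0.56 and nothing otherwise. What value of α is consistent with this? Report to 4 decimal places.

EU(lottery) = 0.56·5000^α + 0.44·0 = 0.56·5000^α.
Equating: 716^α = 0.56·5000^α, i.e. 0.1432^α = 0.56.
Take logs: α = ln 0.56 / ln(716/5000) ≈ 0.298335.

α ≈ 0.2983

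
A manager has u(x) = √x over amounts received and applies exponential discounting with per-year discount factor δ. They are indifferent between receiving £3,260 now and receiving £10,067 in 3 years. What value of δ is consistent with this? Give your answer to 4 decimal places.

δ ≈ 0.8287

Indifference means u(3260) = δ^3 · u(10067), so δ^3 = u(3260)/u(10067).
With u(x) = √x: δ^3 = √3260/√10067 = √(3260/10067) = 0.56906.
Hence δ = (0.56906)^(1/3) = 0.828679.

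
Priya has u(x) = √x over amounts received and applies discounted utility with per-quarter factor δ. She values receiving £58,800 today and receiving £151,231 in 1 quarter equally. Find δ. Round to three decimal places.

δ ≈ 0.624

Indifference means u(58800) = δ · u(151231), so δ = u(58800)/u(151231).
With u(x) = √x: δ = √58800/√151231 = √(58800/151231) = 0.62355.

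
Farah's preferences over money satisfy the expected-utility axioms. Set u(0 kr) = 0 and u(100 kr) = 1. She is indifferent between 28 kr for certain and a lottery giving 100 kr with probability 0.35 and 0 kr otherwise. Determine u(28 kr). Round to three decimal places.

The indifference gives u(28 kr) = 0.35·u(100 kr) + 0.65·u(0 kr) = 0.35·1 + 0.65·0 = 0.35.

0.350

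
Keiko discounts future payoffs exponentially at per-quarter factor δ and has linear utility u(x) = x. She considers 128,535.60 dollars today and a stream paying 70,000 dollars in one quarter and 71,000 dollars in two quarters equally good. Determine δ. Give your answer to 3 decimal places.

δ ≈ 0.940

The stream is worth 70000δ + 71000δ² today, so 70000δ + 71000δ² = 128535.60.
Rearranged: 71000δ² + 70000δ − 128535.60 = 0.
By the quadratic formula (taking the positive root), δ = (−70000 + √41404110400.00) / 142000 ≈ 0.940.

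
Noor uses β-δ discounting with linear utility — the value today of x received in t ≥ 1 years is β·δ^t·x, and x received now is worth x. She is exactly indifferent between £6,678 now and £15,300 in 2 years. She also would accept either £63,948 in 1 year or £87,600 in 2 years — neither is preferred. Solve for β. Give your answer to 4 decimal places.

β ≈ 0.8190

From the later pair, β·δ^1·63948 = β·δ^2·87600; dividing through, δ = 63948/87600 = 0.73000.
Substituting δ into 6678 = β·δ^2·15300: β = 6678/(8153.370) ≈ 0.8190.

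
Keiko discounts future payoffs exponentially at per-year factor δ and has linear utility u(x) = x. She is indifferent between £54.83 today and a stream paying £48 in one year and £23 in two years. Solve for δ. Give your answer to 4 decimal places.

δ ≈ 0.8201

The stream is worth 48δ + 23δ² today, so 48δ + 23δ² = 54.83.
So 23δ² + 48δ − 54.83 = 0.
The positive root is δ = [−48 + √(48² + 4·23·54.83)] / (2·23) = (−48 + 85.723)/46 ≈ 0.8201.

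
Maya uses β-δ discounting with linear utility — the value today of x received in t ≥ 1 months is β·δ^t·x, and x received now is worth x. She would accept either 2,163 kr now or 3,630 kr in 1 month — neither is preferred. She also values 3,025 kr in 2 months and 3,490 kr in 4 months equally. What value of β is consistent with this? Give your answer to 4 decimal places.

The second indifference involves only future payoffs, so β cancels: β·δ^2·3025 = β·δ^4·3490, giving δ^2 = 3025/3490 = 0.86676, so δ = 0.93100.
The first indifference: 2163 = β·δ·3630, so β = 2163/(δ·3630) = 2163/(0.93100·3630) ≈ 0.6400.

β ≈ 0.6400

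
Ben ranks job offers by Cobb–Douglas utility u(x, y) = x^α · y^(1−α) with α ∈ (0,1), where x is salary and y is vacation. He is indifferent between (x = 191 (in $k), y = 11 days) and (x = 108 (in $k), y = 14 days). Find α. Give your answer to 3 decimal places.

The Cobb–Douglas utilities coincide, so 191^α·11^(1−α) = 108^α·14^(1−α).
Taking logs: α·ln 191 + (1−α)·ln 11 = α·ln 108 + (1−α)·ln 14, i.e. α·0.570142 = (1−α)·0.241162.
Thus α·(0.811304) = 0.241162, so α = 0.241162/0.811304 ≈ 0.297.

α ≈ 0.297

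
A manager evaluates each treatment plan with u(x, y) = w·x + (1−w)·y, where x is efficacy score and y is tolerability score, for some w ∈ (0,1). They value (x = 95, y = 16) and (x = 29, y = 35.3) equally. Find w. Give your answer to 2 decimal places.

u(95,16) = u(29,35.3) means w·95 + (1−w)·16 = w·29 + (1−w)·35.3.
Rearranging, 66·w − 19.3·(1−w) = 0.
The marginal rate of substitution is 19.3/66, so w = 19.3/(66+19.3) = 0.23.

w = 0.23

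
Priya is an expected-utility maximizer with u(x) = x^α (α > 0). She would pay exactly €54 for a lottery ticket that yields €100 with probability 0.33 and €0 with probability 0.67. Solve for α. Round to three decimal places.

EU(lottery) = 0.33·100^α + 0.67·0 = 0.33·100^α.
Indifference: 54^α = 0.33·100^α, so (54/100)^α = 0.33.
α = ln(0.33) / ln(54/100) = -1.108663/-0.616186 ≈ 1.799.

α ≈ 1.799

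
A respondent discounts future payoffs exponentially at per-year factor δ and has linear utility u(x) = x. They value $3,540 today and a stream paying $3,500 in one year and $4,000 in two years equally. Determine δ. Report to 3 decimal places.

δ ≈ 0.600

The stream is worth 3500δ + 4000δ² today, so 3500δ + 4000δ² = 3540.
So 4000δ² + 3500δ − 3540 = 0.
The positive root is δ = [−3500 + √(3500² + 4·4000·3540)] / (2·4000) = (−3500 + 8300.000)/8000 ≈ 0.600.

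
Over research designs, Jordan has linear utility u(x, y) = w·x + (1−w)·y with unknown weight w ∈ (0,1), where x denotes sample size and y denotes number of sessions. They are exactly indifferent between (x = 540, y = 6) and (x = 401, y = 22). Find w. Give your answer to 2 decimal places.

u(540,6) = u(401,22) means w·540 + (1−w)·6 = w·401 + (1−w)·22.
w·(540−401) = (1−w)·(22−6), i.e. w·139 = (1−w)·16.
So w/(1−w) = 16/139 = 0.1151, giving w = 16/(139+16) = 0.10.

w = 0.10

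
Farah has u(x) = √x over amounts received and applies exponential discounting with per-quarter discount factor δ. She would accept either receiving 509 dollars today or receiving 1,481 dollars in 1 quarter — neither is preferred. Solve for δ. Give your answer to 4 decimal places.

δ ≈ 0.5862

Indifference means u(509) = δ · u(1481), so δ = u(509)/u(1481).
With u(x) = √x: δ = √509/√1481 = √(509/1481) = 0.58625.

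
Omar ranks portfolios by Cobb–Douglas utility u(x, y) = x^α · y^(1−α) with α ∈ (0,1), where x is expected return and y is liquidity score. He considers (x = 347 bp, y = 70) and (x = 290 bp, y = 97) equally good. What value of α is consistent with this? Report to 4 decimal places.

Set the two utilities equal: 347^α·70^(1−α) = 290^α·97^(1−α).
(347/290)^α = (97/70)^(1−α); take logs: α·ln(347/290) = (1−α)·ln(97/70), i.e. α·0.1794439 = (1−α)·0.3262157.
Thus α·(0.5056596) = 0.3262157, so α = 0.3262157/0.5056596 ≈ 0.6451.

α ≈ 0.6451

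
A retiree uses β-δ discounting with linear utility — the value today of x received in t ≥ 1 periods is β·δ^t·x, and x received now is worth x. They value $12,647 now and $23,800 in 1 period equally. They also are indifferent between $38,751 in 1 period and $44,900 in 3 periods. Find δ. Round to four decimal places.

From the later pair, β·δ^1·38751 = β·δ^3·44900; dividing through, δ^2 = 38751/44900 = 0.86305, so δ = 0.92901.

δ ≈ 0.9290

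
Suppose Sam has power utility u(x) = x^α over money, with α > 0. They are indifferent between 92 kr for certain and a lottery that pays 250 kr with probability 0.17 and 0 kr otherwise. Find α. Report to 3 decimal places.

EU(lottery) = 0.17·250^α + 0.83·0 = 0.17·250^α.
Setting u(92) equal to that: 92^α = 0.17·250^α ⇒ (92/250)^α = 0.17.
Taking logs: α·ln(92/250) = ln(0.17), so α = -1.771957 / -0.999672 ≈ 1.773.

α ≈ 1.773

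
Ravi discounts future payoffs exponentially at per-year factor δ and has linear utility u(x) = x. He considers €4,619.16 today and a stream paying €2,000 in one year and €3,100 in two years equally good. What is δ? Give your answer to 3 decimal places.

δ ≈ 0.940

Equating present values: 4619.16 = 2000δ + 3100δ².
That is, 3100δ² + 2000δ − 4619.16 = 0, a quadratic in δ.
The positive root is δ = [−2000 + √(2000² + 4·3100·4619.16)] / (2·3100) = (−2000 + 7828.000)/6200 ≈ 0.940.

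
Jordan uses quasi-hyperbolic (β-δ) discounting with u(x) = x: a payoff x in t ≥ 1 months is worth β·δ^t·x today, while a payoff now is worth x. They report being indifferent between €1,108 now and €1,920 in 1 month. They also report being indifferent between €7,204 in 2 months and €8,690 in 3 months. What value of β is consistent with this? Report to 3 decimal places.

β ≈ 0.696

From the later pair, β·δ^2·7204 = β·δ^3·8690; dividing through, δ = 7204/8690 = 0.82900.
Now use the now-vs-future pair: 1108 = β·δ·1920 gives β = 1108/(0.82900·1920) ≈ 0.696.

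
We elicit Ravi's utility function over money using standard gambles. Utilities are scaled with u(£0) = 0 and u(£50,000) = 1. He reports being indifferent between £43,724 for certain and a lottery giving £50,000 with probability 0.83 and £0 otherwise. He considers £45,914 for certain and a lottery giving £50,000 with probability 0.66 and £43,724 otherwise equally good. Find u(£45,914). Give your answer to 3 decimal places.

0.942

First, u(£43,724) = 0.83·u(£50,000) + 0.17·u(£0) = 0.83.
Then u(£45,914) = 0.66·u(£50,000) + 0.34·u(£43,724) = 0.66·1.00 + 0.34·0.83 = 0.9422.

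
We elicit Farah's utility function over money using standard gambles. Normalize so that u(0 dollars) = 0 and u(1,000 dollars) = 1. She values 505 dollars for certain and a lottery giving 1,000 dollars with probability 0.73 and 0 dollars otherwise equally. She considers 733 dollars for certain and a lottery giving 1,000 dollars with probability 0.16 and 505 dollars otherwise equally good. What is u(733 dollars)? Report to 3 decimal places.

0.773

From the first indifference, u(505 dollars) = 0.73·u(1,000 dollars) + 0.27·u(0 dollars) = 0.73·1 + 0.27·0 = 0.73.
Chaining: u(733 dollars) = 0.16·1.00 + 0.84·0.73 = 0.7732.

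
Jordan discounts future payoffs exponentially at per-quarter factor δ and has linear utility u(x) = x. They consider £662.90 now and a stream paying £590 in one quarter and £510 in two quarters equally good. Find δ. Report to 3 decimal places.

Equating present values: 662.90 = 590δ + 510δ².
That is, 510δ² + 590δ − 662.90 = 0, a quadratic in δ.
The positive root is δ = [−590 + √(590² + 4·510·662.90)] / (2·510) = (−590 + 1304.000)/1020 ≈ 0.700.

δ ≈ 0.700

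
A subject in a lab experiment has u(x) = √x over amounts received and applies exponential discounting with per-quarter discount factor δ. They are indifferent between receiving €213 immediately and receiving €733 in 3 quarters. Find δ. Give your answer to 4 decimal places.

Equating discounted utilities: u(213) = δ^3·u(733) ⇒ δ^3 = u(213)/u(733).
Since u(x) = √x, δ^3 = √(213/733) = 0.53906.
So δ = 0.53906^(1/3) ≈ 0.8139.

δ ≈ 0.8139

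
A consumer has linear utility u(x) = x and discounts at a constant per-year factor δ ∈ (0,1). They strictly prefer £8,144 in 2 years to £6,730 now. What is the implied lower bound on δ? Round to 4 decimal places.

Under u(x) = x this choice says 6730 < δ^2·8144.
So δ^2 > 6730/8144 = 0.82638; taking the square root of both positive sides preserves the inequality.
δ > (6730/8144)^(1/2) ≈ 0.9091.

δ > 0.9091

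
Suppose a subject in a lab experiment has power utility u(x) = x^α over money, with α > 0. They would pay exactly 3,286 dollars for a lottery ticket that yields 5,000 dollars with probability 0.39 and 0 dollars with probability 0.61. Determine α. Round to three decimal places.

α ≈ 2.243

Since u(0) = 0, the lottery's EU is 0.39·5000^α.
Indifference: 3286^α = 0.39·5000^α, so (3286/5000)^α = 0.39.
α = ln(0.39) / ln(3286/5000) = -0.941609/-0.419767 ≈ 2.243.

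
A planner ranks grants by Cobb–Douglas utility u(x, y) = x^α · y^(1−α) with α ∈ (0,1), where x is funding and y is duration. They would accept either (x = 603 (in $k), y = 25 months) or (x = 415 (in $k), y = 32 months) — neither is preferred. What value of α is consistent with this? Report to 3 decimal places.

α ≈ 0.398

Set the two utilities equal: 603^α·25^(1−α) = 415^α·32^(1−α).
(603/415)^α = (32/25)^(1−α); take logs: α·ln(603/415) = (1−α)·ln(32/25), i.e. α·0.373639 = (1−α)·0.246860.
Thus α·(0.620499) = 0.246860, so α = 0.246860/0.620499 ≈ 0.398.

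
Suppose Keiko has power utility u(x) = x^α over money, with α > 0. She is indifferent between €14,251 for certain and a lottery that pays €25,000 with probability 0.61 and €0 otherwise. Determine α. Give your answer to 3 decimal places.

EU(lottery) = 0.61·25000^α + 0.39·0 = 0.61·25000^α.
Indifference: 14251^α = 0.61·25000^α, so (14251/25000)^α = 0.61.
Take logs: α = ln 0.61 / ln(14251/25000) ≈ 0.87945.

α ≈ 0.879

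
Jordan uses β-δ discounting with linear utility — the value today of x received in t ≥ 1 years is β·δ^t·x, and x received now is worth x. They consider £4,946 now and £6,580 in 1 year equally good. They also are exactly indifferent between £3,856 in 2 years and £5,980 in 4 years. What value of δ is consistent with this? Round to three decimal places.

The second indifference involves only future payoffs, so β cancels: β·δ^2·3856 = β·δ^4·5980, giving δ^2 = 3856/5980 = 0.64482, so δ = 0.80300.

δ ≈ 0.803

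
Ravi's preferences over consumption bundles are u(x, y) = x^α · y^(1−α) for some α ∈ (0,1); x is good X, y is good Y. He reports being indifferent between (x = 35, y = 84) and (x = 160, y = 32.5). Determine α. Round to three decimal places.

α ≈ 0.385

Indifference: 35^α · 84^(1−α) = 160^α · 32.5^(1−α).
(35/160)^α = (32.5/84)^(1−α); take logs: α·ln(35/160) = (1−α)·ln(32.5/84), i.e. α·-1.519826 = (1−α)·-0.949577.
Thus α·(-2.469403) = -0.949577, so α = -0.949577/-2.469403 ≈ 0.385.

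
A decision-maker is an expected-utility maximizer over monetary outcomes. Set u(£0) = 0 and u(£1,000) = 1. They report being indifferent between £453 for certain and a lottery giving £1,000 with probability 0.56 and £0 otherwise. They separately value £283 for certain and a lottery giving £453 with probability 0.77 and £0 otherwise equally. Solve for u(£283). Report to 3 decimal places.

First, u(£453) = 0.56·u(£1,000) + 0.44·u(£0) = 0.56.
Then u(£283) = 0.77·u(£453) + 0.23·u(£0) = 0.77·0.56 + 0.23·0.00 = 0.4312.

0.431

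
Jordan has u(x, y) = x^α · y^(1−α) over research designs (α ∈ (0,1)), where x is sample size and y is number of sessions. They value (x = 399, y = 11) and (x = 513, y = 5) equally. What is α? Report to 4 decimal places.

Set the two utilities equal: 399^α·11^(1−α) = 513^α·5^(1−α).
(399/513)^α = (5/11)^(1−α); take logs: α·ln(399/513) = (1−α)·ln(5/11), i.e. α·-0.2513144 = (1−α)·-0.7884574.
So α/(1−α) = (-0.7884574)/(-0.2513144) = 3.1373347, and α = 3.1373347/4.1373347 ≈ 0.7583.

α ≈ 0.7583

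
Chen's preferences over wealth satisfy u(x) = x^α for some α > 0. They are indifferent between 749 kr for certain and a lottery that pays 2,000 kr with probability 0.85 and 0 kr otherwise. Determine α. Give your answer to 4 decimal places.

α ≈ 0.1655

The lottery's expected utility is 0.85·u(2000) + 0.15·u(0) = 0.85·2000^α (since u(0) = 0 for α > 0).
Indifference: 749^α = 0.85·2000^α, so (749/2000)^α = 0.85.
Taking logs: α·ln(749/2000) = ln(0.85), so α = -0.1625189 / -0.9821635 ≈ 0.1655.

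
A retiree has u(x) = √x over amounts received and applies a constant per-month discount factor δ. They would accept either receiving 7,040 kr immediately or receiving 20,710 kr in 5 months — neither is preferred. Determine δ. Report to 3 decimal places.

Equating discounted utilities: u(7040) = δ^5·u(20710) ⇒ δ^5 = u(7040)/u(20710).
With u(x) = √x: δ^5 = √7040/√20710 = √(7040/20710) = 0.58304.
Taking the 5th root: δ = 0.58304^(1/5) ≈ 0.898.

δ ≈ 0.898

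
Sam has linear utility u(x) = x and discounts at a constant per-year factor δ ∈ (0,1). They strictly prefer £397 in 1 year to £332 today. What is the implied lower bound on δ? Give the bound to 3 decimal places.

δ > 0.836

Under u(x) = x this choice says 332 < δ·397.
Dividing through by 397 gives δ > 0.83627.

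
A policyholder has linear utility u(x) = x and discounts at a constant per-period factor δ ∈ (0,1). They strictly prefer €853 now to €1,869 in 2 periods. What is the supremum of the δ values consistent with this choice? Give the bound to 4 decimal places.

δ < 0.6756

The preference means 853 > δ^2·1869.
So δ^2 < 853/1869 = 0.45639; taking the square root of both positive sides preserves the inequality.
δ < 0.45639^(1/2) = 0.6756.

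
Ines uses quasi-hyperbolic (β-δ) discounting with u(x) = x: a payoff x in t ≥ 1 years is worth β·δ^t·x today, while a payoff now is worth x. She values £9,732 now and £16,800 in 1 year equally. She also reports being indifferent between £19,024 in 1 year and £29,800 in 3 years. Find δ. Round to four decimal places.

Both payoffs in the second observation are in the future, so β drops out: δ^1·19024 = δ^3·29800 ⇒ δ^2 = 19024/29800 = 0.63839, so δ = 0.79899.

δ ≈ 0.7990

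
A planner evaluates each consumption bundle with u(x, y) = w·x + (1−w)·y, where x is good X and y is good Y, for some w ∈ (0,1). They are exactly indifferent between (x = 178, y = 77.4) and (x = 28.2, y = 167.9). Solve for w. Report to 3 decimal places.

w = 0.377

u(178,77.4) = u(28.2,167.9) means w·178 + (1−w)·77.4 = w·28.2 + (1−w)·167.9.
w·(178−28.2) = (1−w)·(167.9−77.4), i.e. w·149.8 = (1−w)·90.5.
The marginal rate of substitution is 90.5/149.8, so w = 90.5/(149.8+90.5) = 0.377.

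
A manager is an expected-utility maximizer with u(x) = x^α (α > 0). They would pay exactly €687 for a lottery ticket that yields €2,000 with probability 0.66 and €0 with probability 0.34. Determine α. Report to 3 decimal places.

α ≈ 0.389

EU(lottery) = 0.66·2000^α + 0.34·0 = 0.66·2000^α.
Setting u(687) equal to that: 687^α = 0.66·2000^α ⇒ (687/2000)^α = 0.66.
Taking logs: α·ln(687/2000) = ln(0.66), so α = -0.415515 / -1.068568 ≈ 0.389.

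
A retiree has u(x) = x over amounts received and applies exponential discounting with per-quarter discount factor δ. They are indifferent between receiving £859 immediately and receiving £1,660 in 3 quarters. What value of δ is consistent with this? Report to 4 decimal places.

δ ≈ 0.8028

Indifference means u(859) = δ^3 · u(1660), so δ^3 = u(859)/u(1660).
With u(x) = x: δ^3 = 859/1660 = 0.51747.
So δ = 0.51747^(1/3) ≈ 0.8028.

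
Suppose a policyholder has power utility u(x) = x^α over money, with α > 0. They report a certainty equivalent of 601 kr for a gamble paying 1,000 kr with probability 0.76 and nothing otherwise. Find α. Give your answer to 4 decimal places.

α ≈ 0.5390

EU(lottery) = 0.76·1000^α + 0.24·0 = 0.76·1000^α.
Equating: 601^α = 0.76·1000^α, i.e. 0.6010^α = 0.76.
α = ln(0.76) / ln(601/1000) = -0.2744368/-0.5091603 ≈ 0.5390.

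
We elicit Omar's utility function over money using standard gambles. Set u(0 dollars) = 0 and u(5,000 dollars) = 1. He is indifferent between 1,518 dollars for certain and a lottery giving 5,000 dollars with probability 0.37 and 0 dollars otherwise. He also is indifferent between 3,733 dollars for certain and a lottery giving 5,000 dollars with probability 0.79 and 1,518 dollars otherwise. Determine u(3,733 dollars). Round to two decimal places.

0.87

The first gamble pins u(1,518 dollars): it must equal 0.37·1 + 0.63·0 = 0.37.
Then u(3,733 dollars) = 0.79·u(5,000 dollars) + 0.21·u(1,518 dollars) = 0.79·1.00 + 0.21·0.37 = 0.8677.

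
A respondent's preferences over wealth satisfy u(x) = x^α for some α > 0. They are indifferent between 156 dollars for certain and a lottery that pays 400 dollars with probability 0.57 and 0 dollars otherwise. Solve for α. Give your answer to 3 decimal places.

EU(lottery) = 0.57·400^α + 0.43·0 = 0.57·400^α.
Equating: 156^α = 0.57·400^α, i.e. 0.3900^α = 0.57.
α = ln(0.57) / ln(156/400) = -0.562119/-0.941609 ≈ 0.597.

α ≈ 0.597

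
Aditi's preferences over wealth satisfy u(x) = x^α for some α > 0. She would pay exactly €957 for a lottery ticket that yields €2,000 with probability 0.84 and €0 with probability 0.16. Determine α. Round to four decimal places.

α ≈ 0.2365

The lottery's expected utility is 0.84·u(2000) + 0.16·u(0) = 0.84·2000^α (since u(0) = 0 for α > 0).
Setting u(957) equal to that: 957^α = 0.84·2000^α ⇒ (957/2000)^α = 0.84.
Taking logs: α·ln(957/2000) = ln(0.84), so α = -0.1743534 / -0.7370991 ≈ 0.2365.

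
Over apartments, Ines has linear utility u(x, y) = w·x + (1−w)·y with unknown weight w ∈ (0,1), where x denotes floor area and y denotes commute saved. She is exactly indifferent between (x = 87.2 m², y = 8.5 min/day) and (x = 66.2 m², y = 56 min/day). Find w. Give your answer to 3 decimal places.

w = 0.693

Indifference: w·87.2 + (1−w)·8.5 = w·66.2 + (1−w)·56.
Collecting terms: w·21 = (1−w)·47.5.
The marginal rate of substitution is 47.5/21, so w = 47.5/(21+47.5) = 0.693.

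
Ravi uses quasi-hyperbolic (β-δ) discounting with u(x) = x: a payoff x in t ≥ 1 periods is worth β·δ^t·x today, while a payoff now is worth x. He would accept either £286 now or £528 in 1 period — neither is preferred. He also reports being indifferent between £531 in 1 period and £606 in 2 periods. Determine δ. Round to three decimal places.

δ ≈ 0.876

The second indifference involves only future payoffs, so β cancels: β·δ^1·531 = β·δ^2·606, giving δ = 531/606 = 0.87624.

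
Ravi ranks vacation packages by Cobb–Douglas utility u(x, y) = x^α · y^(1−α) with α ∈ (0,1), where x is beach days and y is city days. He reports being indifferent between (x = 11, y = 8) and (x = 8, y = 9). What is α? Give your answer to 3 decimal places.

Set the two utilities equal: 11^α·8^(1−α) = 8^α·9^(1−α).
(11/8)^α = (9/8)^(1−α); take logs: α·ln(11/8) = (1−α)·ln(9/8), i.e. α·0.318454 = (1−α)·0.117783.
With A = 0.318454 and B = 0.117783: α·A = (1−α)·B, so α = B/(A+B) = 0.117783/0.436237 ≈ 0.270.

α ≈ 0.270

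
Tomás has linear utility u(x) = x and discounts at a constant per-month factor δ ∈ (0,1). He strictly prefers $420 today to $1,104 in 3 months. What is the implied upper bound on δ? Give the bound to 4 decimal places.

Comparing present values: 420 > δ^3·1104.
So δ^3 < 420/1104 = 0.38043; taking the cube root of both positive sides preserves the inequality.
δ < (420/1104)^(1/3) ≈ 0.7246.

δ < 0.7246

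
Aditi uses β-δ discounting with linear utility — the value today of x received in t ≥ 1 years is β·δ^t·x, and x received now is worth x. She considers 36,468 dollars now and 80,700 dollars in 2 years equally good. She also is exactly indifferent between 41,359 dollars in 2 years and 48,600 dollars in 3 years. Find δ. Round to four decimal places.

δ ≈ 0.8510

Both payoffs in the second observation are in the future, so β drops out: δ^2·41359 = δ^3·48600 ⇒ δ = 41359/48600 = 0.85101.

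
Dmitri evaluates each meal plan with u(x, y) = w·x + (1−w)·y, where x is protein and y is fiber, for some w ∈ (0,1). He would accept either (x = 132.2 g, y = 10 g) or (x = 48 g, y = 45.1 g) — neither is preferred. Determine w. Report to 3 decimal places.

Equating utilities: w·132.2 + (1−w)·10 = w·48 + (1−w)·45.1.
Collecting terms: w·84.2 = (1−w)·35.1.
So w/(1−w) = 35.1/84.2 = 0.4169, giving w = 35.1/(84.2+35.1) = 0.294.

w = 0.294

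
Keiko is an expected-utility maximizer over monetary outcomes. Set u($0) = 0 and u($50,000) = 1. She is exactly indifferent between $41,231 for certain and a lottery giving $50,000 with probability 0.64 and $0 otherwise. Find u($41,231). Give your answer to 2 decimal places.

0.64

u($41,231) equals the lottery's expected utility: 0.64·1 + 0.36·0 = 0.64.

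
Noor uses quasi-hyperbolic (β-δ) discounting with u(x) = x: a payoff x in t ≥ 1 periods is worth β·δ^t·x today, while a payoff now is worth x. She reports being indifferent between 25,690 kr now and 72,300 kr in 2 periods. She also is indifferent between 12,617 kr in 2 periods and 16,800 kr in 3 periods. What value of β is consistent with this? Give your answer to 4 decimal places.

The second indifference involves only future payoffs, so β cancels: β·δ^2·12617 = β·δ^3·16800, giving δ = 12617/16800 = 0.75101.
Now use the now-vs-future pair: 25690 = β·δ^2·72300 gives β = 25690/(0.56402·72300) ≈ 0.6300.

β ≈ 0.6300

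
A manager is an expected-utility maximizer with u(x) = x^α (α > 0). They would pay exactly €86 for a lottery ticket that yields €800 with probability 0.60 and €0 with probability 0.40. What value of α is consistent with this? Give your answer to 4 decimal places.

EU(lottery) = 0.60·800^α + 0.40·0 = 0.60·800^α.
Equating: 86^α = 0.60·800^α, i.e. 0.1075^α = 0.60.
Taking logs: α·ln(86/800) = ln(0.60), so α = -0.5108256 / -2.2302644 ≈ 0.2290.

α ≈ 0.2290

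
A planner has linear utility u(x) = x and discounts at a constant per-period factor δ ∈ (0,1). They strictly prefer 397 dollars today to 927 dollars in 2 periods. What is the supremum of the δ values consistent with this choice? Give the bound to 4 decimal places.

δ < 0.6544

The preference means 397 > δ^2·927.
Hence δ^2 < 397/927 = 0.42826, and x ↦ x^(1/2) is increasing on (0,∞).
δ < (397/927)^(1/2) ≈ 0.6544.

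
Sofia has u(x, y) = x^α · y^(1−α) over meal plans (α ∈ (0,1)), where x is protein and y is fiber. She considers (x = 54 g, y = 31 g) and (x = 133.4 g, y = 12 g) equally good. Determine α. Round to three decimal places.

α ≈ 0.512

Indifference: 54^α · 31^(1−α) = 133.4^α · 12^(1−α).
Taking logs: α·ln 54 + (1−α)·ln 31 = α·ln 133.4 + (1−α)·ln 12, i.e. α·-0.904368 = (1−α)·-0.949081.
So α/(1−α) = (-0.949081)/(-0.904368) = 1.049441, and α = 1.049441/2.049441 ≈ 0.512.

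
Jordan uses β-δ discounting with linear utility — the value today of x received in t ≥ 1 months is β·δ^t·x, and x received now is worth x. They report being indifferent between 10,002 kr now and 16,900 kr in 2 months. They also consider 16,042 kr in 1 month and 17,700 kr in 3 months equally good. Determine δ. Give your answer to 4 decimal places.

Both payoffs in the second observation are in the future, so β drops out: δ^1·16042 = δ^3·17700 ⇒ δ^2 = 16042/17700 = 0.90633, so δ = 0.95201.

δ ≈ 0.9520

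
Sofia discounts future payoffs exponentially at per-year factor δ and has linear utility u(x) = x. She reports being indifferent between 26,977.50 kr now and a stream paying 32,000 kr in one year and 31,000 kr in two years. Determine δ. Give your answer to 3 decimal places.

δ ≈ 0.550

The stream is worth 32000δ + 31000δ² today, so 32000δ + 31000δ² = 26977.50.
So 31000δ² + 32000δ − 26977.50 = 0.
The positive root is δ = [−32000 + √(32000² + 4·31000·26977.50)] / (2·31000) = (−32000 + 66100.000)/62000 ≈ 0.550.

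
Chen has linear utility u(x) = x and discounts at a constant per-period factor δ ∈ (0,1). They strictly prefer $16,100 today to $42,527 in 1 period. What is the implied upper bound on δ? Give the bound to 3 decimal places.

Under u(x) = x this choice says 16100 > δ·42527.
So δ < 16100/42527 = 0.37858.

δ < 0.379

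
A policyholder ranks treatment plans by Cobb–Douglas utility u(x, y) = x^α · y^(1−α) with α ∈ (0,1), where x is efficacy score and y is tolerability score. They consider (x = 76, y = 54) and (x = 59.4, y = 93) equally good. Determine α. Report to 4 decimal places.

The Cobb–Douglas utilities coincide, so 76^α·54^(1−α) = 59.4^α·93^(1−α).
Taking logs: α·ln 76 + (1−α)·ln 54 = α·ln 59.4 + (1−α)·ln 93, i.e. α·0.2464391 = (1−α)·0.5436154.
So α/(1−α) = (0.5436154)/(0.2464391) = 2.2058813, and α = 2.2058813/3.2058813 ≈ 0.6881.

α ≈ 0.6881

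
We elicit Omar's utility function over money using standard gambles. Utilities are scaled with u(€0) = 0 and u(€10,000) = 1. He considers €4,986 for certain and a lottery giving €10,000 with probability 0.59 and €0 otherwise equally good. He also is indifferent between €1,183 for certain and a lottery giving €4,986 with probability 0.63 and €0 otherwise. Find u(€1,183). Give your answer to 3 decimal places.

0.372

The first gamble pins u(€4,986): it must equal 0.59·1 + 0.41·0 = 0.59.
Chaining: u(€1,183) = 0.63·0.59 + 0.37·0.00 = 0.3717.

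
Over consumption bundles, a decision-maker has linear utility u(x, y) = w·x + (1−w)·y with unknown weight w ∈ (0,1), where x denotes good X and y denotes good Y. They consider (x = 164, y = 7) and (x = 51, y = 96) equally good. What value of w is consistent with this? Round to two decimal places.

w = 0.44

Equating utilities: w·164 + (1−w)·7 = w·51 + (1−w)·96.
Collecting terms: w·113 = (1−w)·89.
So w/(1−w) = 89/113 = 0.7876, giving w = 89/(113+89) = 0.44.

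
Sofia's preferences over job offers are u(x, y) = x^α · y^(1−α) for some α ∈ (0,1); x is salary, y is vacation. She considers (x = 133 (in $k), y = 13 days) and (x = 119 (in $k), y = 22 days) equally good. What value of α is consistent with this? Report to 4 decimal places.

α ≈ 0.8255

Indifference: 133^α · 13^(1−α) = 119^α · 22^(1−α).
(133/119)^α = (22/13)^(1−α); take logs: α·ln(133/119) = (1−α)·ln(22/13), i.e. α·0.1112256 = (1−α)·0.5260931.
Thus α·(0.6373187) = 0.5260931, so α = 0.5260931/0.6373187 ≈ 0.8255.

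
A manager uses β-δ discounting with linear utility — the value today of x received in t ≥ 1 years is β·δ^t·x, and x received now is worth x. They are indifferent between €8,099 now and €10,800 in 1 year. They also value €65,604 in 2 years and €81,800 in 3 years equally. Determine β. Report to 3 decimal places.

β ≈ 0.935

From the later pair, β·δ^2·65604 = β·δ^3·81800; dividing through, δ = 65604/81800 = 0.80200.
The first indifference: 8099 = β·δ·10800, so β = 8099/(δ·10800) = 8099/(0.80200·10800) ≈ 0.935.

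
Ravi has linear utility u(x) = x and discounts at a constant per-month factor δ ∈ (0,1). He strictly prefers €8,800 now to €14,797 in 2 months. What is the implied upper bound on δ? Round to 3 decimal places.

The preference means 8800 > δ^2·14797.
So δ^2 < 8800/14797 = 0.59472; taking the square root of both positive sides preserves the inequality.
δ < (8800/14797)^(1/2) ≈ 0.771.

δ < 0.771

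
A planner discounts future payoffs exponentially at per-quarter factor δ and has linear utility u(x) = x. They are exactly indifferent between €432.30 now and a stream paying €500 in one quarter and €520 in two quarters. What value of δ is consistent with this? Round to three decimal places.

The stream is worth 500δ + 520δ² today, so 500δ + 520δ² = 432.30.
That is, 520δ² + 500δ − 432.30 = 0, a quadratic in δ.
The positive root is δ = [−500 + √(500² + 4·520·432.30)] / (2·520) = (−500 + 1072.000)/1040 ≈ 0.550.

δ ≈ 0.550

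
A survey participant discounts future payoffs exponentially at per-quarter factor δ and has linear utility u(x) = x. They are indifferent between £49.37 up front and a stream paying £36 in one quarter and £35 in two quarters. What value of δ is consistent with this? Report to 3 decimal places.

δ ≈ 0.780

Present value of the stream is 36·δ + 35·δ². Indifference gives 36δ + 35δ² = 49.37.
Rearranged: 35δ² + 36δ − 49.37 = 0.
δ = (−36 + √(36² + 4·35·49.37)) / (2·35) = (−36 + √8207.80) / 70 ≈ 0.780.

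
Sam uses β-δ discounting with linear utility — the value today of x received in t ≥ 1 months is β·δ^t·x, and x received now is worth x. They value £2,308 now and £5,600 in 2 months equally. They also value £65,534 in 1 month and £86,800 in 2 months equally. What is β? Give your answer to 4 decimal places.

β ≈ 0.7230

From the later pair, β·δ^1·65534 = β·δ^2·86800; dividing through, δ = 65534/86800 = 0.75500.
Substituting δ into 2308 = β·δ^2·5600: β = 2308/(3192.140) ≈ 0.7230.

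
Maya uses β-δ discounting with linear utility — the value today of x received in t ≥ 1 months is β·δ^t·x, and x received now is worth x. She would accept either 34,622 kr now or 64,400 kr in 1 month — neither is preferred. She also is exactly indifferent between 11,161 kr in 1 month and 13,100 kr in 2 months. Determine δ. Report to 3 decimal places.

The second indifference involves only future payoffs, so β cancels: β·δ^1·11161 = β·δ^2·13100, giving δ = 11161/13100 = 0.85198.

δ ≈ 0.852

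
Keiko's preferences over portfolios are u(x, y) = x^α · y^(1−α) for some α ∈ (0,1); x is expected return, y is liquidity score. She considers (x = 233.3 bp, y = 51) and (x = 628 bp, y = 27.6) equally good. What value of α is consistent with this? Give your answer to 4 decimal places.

The Cobb–Douglas utilities coincide, so 233.3^α·51^(1−α) = 628^α·27.6^(1−α).
Taking logs: α·ln 233.3 + (1−α)·ln 51 = α·ln 628 + (1−α)·ln 27.6, i.e. α·-0.9902150 = (1−α)·-0.6140099.
Thus α·(-1.6042249) = -0.6140099, so α = -0.6140099/-1.6042249 ≈ 0.3827.

α ≈ 0.3827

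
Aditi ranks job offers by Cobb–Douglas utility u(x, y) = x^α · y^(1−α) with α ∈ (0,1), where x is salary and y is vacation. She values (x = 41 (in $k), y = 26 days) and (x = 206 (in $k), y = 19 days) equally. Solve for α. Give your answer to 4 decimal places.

α ≈ 0.1627

Indifference: 41^α · 26^(1−α) = 206^α · 19^(1−α).
Rearrange to (41/206)^α = (19/26)^(1−α) and take logs: α·-1.6143041 = (1−α)·-0.3136576.
So α/(1−α) = (-0.3136576)/(-1.6143041) = 0.1942990, and α = 0.1942990/1.1942990 ≈ 0.1627.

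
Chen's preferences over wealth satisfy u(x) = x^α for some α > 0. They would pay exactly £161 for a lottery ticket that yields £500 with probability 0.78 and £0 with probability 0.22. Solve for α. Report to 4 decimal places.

α ≈ 0.2193

Since u(0) = 0, the lottery's EU is 0.78·500^α.
Indifference: 161^α = 0.78·500^α, so (161/500)^α = 0.78.
Taking logs: α·ln(161/500) = ln(0.78), so α = -0.2484614 / -1.1332037 ≈ 0.2193.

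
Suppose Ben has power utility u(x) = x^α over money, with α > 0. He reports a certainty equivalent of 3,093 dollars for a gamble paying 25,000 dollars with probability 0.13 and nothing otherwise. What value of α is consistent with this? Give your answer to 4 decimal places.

EU(lottery) = 0.13·25000^α + 0.87·0 = 0.13·25000^α.
Indifference: 3093^α = 0.13·25000^α, so (3093/25000)^α = 0.13.
α = ln(0.13) / ln(3093/25000) = -2.0402208/-2.0897343 ≈ 0.9763.

α ≈ 0.9763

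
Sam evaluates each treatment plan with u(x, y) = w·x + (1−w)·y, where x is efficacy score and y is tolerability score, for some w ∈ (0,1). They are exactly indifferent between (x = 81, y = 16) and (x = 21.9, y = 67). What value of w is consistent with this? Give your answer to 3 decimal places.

w = 0.463

Equating utilities: w·81 + (1−w)·16 = w·21.9 + (1−w)·67.
Rearranging, 59.1·w − 51·(1−w) = 0.
So w/(1−w) = 51/59.1 = 0.8629, giving w = 51/(59.1+51) = 0.463.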